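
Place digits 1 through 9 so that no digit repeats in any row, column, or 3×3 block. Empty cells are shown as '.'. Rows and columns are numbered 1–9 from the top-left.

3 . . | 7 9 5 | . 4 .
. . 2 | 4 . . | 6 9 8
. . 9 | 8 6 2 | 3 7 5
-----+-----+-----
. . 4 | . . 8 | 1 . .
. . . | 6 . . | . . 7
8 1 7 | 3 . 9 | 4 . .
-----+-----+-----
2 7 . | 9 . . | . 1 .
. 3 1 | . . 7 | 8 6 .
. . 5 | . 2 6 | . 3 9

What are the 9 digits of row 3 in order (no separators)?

149862375

R1C7 = 2: row 1 has {3,4,5,7,9}; col 7 has {1,3,4,6,8}; box has {3,4,5,6,7,8,9} → only 2 remains.
R1C9 = 1: row 1 has {2,3,4,5,7,9}; col 9 has {5,7,8,9}; box has {2,3,4,5,6,7,8,9} → only 1 remains.
R2C2 = 5: row 2 has {2,4,6,8,9}; col 2 has {1,3,7}; box has {2,3,9} → only 5 remains.
R3C2 = 4: row 3 has {2,3,5,6,7,8,9}; col 2 has {1,3,5,7}; box has {2,3,5,9} → only 4 remains.
R5C3 = 3: row 5 has {6,7}; col 3 has {1,2,4,5,7,9}; box has {1,4,7,8} → only 3 remains.
R6C5 = 5: row 6 has {1,3,4,7,8,9}; col 5 has {2,6,9}; box has {3,6,8,9} → only 5 remains.
R6C8 = 2: row 6 has {1,3,4,5,7,8,9}; col 8 has {1,3,4,6,7,9}; box has {1,4,7} → only 2 remains.
R6C9 = 6: row 6 has {1,2,3,4,5,7,8,9}; col 9 has {1,5,7,8,9}; box has {1,2,4,7} → only 6 remains.
R7C7 = 5: row 7 has {1,2,7,9}; col 7 has {1,2,3,4,6,8}; box has {1,3,6,8,9} → only 5 remains.
R7C9 = 4: row 7 has {1,2,5,7,9}; col 9 has {1,5,6,7,8,9}; box has {1,3,5,6,8,9} → only 4 remains.
R8C4 = 5: row 8 has {1,3,6,7,8}; col 4 has {3,4,6,7,8,9}; box has {2,6,7,9} → only 5 remains.
R8C5 = 4: row 8 has {1,3,5,6,7,8}; col 5 has {2,5,6,9}; box has {2,5,6,7,9} → only 4 remains.
R8C9 = 2: row 8 has {1,3,4,5,6,7,8}; col 9 has {1,4,5,6,7,8,9}; box has {1,3,4,5,6,8,9} → only 2 remains.
R9C1 = 4: row 9 has {2,3,5,6,9}; col 1 has {2,3,8}; box has {1,2,3,5,7} → only 4 remains.
R9C2 = 8: row 9 has {2,3,4,5,6,9}; col 2 has {1,3,4,5,7}; box has {1,2,3,4,5,7} → only 8 remains.
R9C4 = 1: row 9 has {2,3,4,5,6,8,9}; col 4 has {3,4,5,6,7,8,9}; box has {2,4,5,6,7,9} → only 1 remains.
R9C7 = 7: row 9 has {1,2,3,4,5,6,8,9}; col 7 has {1,2,3,4,5,6,8}; box has {1,2,3,4,5,6,8,9} → only 7 remains.
R1C2 = 6: row 1 has {1,2,3,4,5,7,9}; col 2 has {1,3,4,5,7,8}; box has {2,3,4,5,9} → only 6 remains.
R1C3 = 8: row 1 has {1,2,3,4,5,6,7,9}; col 3 has {1,2,3,4,5,7,9}; box has {2,3,4,5,6,9} → only 8 remains.
R3C1 = 1: row 3 has {2,3,4,5,6,7,8,9}; col 1 has {2,3,4,8}; box has {2,3,4,5,6,8,9} → only 1 remains.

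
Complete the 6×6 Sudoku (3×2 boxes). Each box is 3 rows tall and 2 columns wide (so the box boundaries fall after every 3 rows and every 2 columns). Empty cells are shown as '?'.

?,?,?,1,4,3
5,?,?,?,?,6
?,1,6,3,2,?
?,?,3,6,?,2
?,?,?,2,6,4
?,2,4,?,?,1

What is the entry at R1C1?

2

R1C2 = 6: row 1 has {1,3,4}; col 2 has {1,2}; box has {1,5} → only 6 remains.
R2C3 = 2: row 2 has {5,6}; col 3 has {3,4,6}; box has {1,3,6} → only 2 remains.
R2C4 = 4: row 2 has {2,5,6}; col 4 has {1,2,3,6}; box has {1,2,3,6} → only 4 remains.
R2C5 = 1: row 2 has {2,4,5,6}; col 5 has {2,4,6}; box has {2,3,4,6} → only 1 remains.
R3C1 = 4: row 3 has {1,2,3,6}; col 1 has {5}; box has {1,5,6} → only 4 remains.
R3C6 = 5: row 3 has {1,2,3,4,6}; col 6 has {1,2,3,4,6}; box has {1,2,3,4,6} → only 5 remains.
R4C1 = 1: row 4 has {2,3,6}; col 1 has {4,5}; box has {2} → only 1 remains.
R4C5 = 5: row 4 has {1,2,3,6}; col 5 has {1,2,4,6}; box has {1,2,4,6} → only 5 remains.
R5C1 = 3: row 5 has {2,4,6}; col 1 has {1,4,5}; box has {1,2} → only 3 remains.
R5C2 = 5: row 5 has {2,3,4,6}; col 2 has {1,2,6}; box has {1,2,3} → only 5 remains.
R5C3 = 1: row 5 has {2,3,4,5,6}; col 3 has {2,3,4,6}; box has {2,3,4,6} → only 1 remains.
R6C1 = 6: row 6 has {1,2,4}; col 1 has {1,3,4,5}; box has {1,2,3,5} → only 6 remains.
R6C4 = 5: row 6 has {1,2,4,6}; col 4 has {1,2,3,4,6}; box has {1,2,3,4,6} → only 5 remains.
R6C5 = 3: row 6 has {1,2,4,5,6}; col 5 has {1,2,4,5,6}; box has {1,2,4,5,6} → only 3 remains.
R1C1 = 2: row 1 has {1,3,4,6}; col 1 has {1,3,4,5,6}; box has {1,4,5,6} → only 2 remains.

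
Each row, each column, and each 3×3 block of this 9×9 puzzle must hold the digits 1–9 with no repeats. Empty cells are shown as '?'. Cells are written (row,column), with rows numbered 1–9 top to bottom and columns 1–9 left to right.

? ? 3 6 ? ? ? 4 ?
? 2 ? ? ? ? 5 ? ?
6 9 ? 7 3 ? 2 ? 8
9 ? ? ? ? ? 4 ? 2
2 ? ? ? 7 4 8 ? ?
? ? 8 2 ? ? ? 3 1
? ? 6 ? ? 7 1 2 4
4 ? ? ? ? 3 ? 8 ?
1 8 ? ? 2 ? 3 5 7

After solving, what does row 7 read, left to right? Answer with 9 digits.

356897124

(1,9) = 9: row 1 has {3,4,6}; col 9 has {1,2,4,7,8}; box has {2,4,5,8} → only 9 remains.
(3,8) = 1: row 3 has {2,3,6,7,8,9}; col 8 has {2,3,4,5,8}; box has {2,4,5,8,9} → only 1 remains.
(8,9) = 6: row 8 has {3,4,8}; col 9 has {1,2,4,7,8,9}; box has {1,2,3,4,5,7,8} → only 6 remains.
(9,3) = 9: row 9 has {1,2,3,5,7,8}; col 3 has {3,6,8}; box has {1,4,6,8} → only 9 remains.
(9,4) = 4: row 9 has {1,2,3,5,7,8,9}; col 4 has {2,6,7}; box has {2,3,7} → only 4 remains.
(9,6) = 6: row 9 has {1,2,3,4,5,7,8,9}; col 6 has {3,4,7}; box has {2,3,4,7} → only 6 remains.
(1,7) = 7: row 1 has {3,4,6,9}; col 7 has {1,2,3,4,5,8}; box has {1,2,4,5,8,9} → only 7 remains.
(2,8) = 6: row 2 has {2,5}; col 8 has {1,2,3,4,5,8}; box has {1,2,4,5,7,8,9} → only 6 remains.
(2,9) = 3: row 2 has {2,5,6}; col 9 has {1,2,4,6,7,8,9}; box has {1,2,4,5,6,7,8,9} → only 3 remains.
(3,6) = 5: row 3 has {1,2,3,6,7,8,9}; col 6 has {3,4,6,7}; box has {3,6,7} → only 5 remains.
(4,8) = 7: row 4 has {2,4,9}; col 8 has {1,2,3,4,5,6,8}; box has {1,2,3,4,8} → only 7 remains.
(5,8) = 9: row 5 has {2,4,7,8}; col 8 has {1,2,3,4,5,6,7,8}; box has {1,2,3,4,7,8} → only 9 remains.
(5,9) = 5: row 5 has {2,4,7,8,9}; col 9 has {1,2,3,4,6,7,8,9}; box has {1,2,3,4,7,8,9} → only 5 remains.
(6,6) = 9: row 6 has {1,2,3,8}; col 6 has {3,4,5,6,7}; box has {2,4,7} → only 9 remains.
(6,7) = 6: row 6 has {1,2,3,8,9}; col 7 has {1,2,3,4,5,7,8}; box has {1,2,3,4,5,7,8,9} → only 6 remains.
(8,7) = 9: row 8 has {3,4,6,8}; col 7 has {1,2,3,4,5,6,7,8}; box has {1,2,3,4,5,6,7,8} → only 9 remains.
(3,3) = 4: row 3 has {1,2,3,5,6,7,8,9}; col 3 has {3,6,8,9}; box has {2,3,6,9} → only 4 remains.
(5,3) = 1: row 5 has {2,4,5,7,8,9}; col 3 has {3,4,6,8,9}; box has {2,8,9} → only 1 remains.
(5,4) = 3: row 5 has {1,2,4,5,7,8,9}; col 4 has {2,4,6,7}; box has {2,4,7,9} → only 3 remains.
(6,5) = 5: row 6 has {1,2,3,6,8,9}; col 5 has {2,3,7}; box has {2,3,4,7,9} → only 5 remains.
(8,5) = 1: row 8 has {3,4,6,8,9}; col 5 has {2,3,5,7}; box has {2,3,4,6,7} → only 1 remains.
(1,5) = 8: row 1 has {3,4,6,7,9}; col 5 has {1,2,3,5,7}; box has {3,5,6,7} → only 8 remains.
(2,3) = 7: row 2 has {2,3,5,6}; col 3 has {1,3,4,6,8,9}; box has {2,3,4,6,9} → only 7 remains.
(2,6) = 1: row 2 has {2,3,5,6,7}; col 6 has {3,4,5,6,7,9}; box has {3,5,6,7,8} → only 1 remains.
(4,3) = 5: row 4 has {2,4,7,9}; col 3 has {1,3,4,6,7,8,9}; box has {1,2,8,9} → only 5 remains.
(4,5) = 6: row 4 has {2,4,5,7,9}; col 5 has {1,2,3,5,7,8}; box has {2,3,4,5,7,9} → only 6 remains.
(4,6) = 8: row 4 has {2,4,5,6,7,9}; col 6 has {1,3,4,5,6,7,9}; box has {2,3,4,5,6,7,9} → only 8 remains.
(5,2) = 6: row 5 has {1,2,3,4,5,7,8,9}; col 2 has {2,8,9}; box has {1,2,5,8,9} → only 6 remains.
(6,1) = 7: row 6 has {1,2,3,5,6,8,9}; col 1 has {1,2,4,6,9}; box has {1,2,5,6,8,9} → only 7 remains.
(6,2) = 4: row 6 has {1,2,3,5,6,7,8,9}; col 2 has {2,6,8,9}; box has {1,2,5,6,7,8,9} → only 4 remains.
(7,5) = 9: row 7 has {1,2,4,6,7}; col 5 has {1,2,3,5,6,7,8}; box has {1,2,3,4,6,7} → only 9 remains.
(8,3) = 2: row 8 has {1,3,4,6,8,9}; col 3 has {1,3,4,5,6,7,8,9}; box has {1,4,6,8,9} → only 2 remains.
(8,4) = 5: row 8 has {1,2,3,4,6,8,9}; col 4 has {2,3,4,6,7}; box has {1,2,3,4,6,7,9} → only 5 remains.
(1,1) = 5: row 1 has {3,4,6,7,8,9}; col 1 has {1,2,4,6,7,9}; box has {2,3,4,6,7,9} → only 5 remains.
(1,2) = 1: row 1 has {3,4,5,6,7,8,9}; col 2 has {2,4,6,8,9}; box has {2,3,4,5,6,7,9} → only 1 remains.
(1,6) = 2: row 1 has {1,3,4,5,6,7,8,9}; col 6 has {1,3,4,5,6,7,8,9}; box has {1,3,5,6,7,8} → only 2 remains.
(2,1) = 8: row 2 has {1,2,3,5,6,7}; col 1 has {1,2,4,5,6,7,9}; box has {1,2,3,4,5,6,7,9} → only 8 remains.
(2,4) = 9: row 2 has {1,2,3,5,6,7,8}; col 4 has {2,3,4,5,6,7}; box has {1,2,3,5,6,7,8} → only 9 remains.
(2,5) = 4: row 2 has {1,2,3,5,6,7,8,9}; col 5 has {1,2,3,5,6,7,8,9}; box has {1,2,3,5,6,7,8,9} → only 4 remains.
(4,2) = 3: row 4 has {2,4,5,6,7,8,9}; col 2 has {1,2,4,6,8,9}; box has {1,2,4,5,6,7,8,9} → only 3 remains.
(4,4) = 1: row 4 has {2,3,4,5,6,7,8,9}; col 4 has {2,3,4,5,6,7,9}; box has {2,3,4,5,6,7,8,9} → only 1 remains.
(7,1) = 3: row 7 has {1,2,4,6,7,9}; col 1 has {1,2,4,5,6,7,8,9}; box has {1,2,4,6,8,9} → only 3 remains.
(7,2) = 5: row 7 has {1,2,3,4,6,7,9}; col 2 has {1,2,3,4,6,8,9}; box has {1,2,3,4,6,8,9} → only 5 remains.
(7,4) = 8: row 7 has {1,2,3,4,5,6,7,9}; col 4 has {1,2,3,4,5,6,7,9}; box has {1,2,3,4,5,6,7,9} → only 8 remains.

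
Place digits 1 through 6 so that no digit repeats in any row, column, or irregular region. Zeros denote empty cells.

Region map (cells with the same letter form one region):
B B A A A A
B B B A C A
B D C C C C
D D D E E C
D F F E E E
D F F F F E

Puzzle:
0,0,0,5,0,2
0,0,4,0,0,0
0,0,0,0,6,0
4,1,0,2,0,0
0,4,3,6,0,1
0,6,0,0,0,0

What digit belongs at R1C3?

1

R1C2 = 3 (sole candidate).
R5C5 = 5 (sole candidate).
R6C4 = 1 (sole candidate).
R6C5 = 2 (sole candidate).
R2C4 = 3 (sole candidate).
R2C5 = 1 (sole candidate).
R2C6 = 6 (sole candidate).
R3C4 = 4 (sole candidate).
R4C5 = 3 (sole candidate).
R4C6 = 5 (sole candidate).
R5C1 = 2 (sole candidate).
R6C3 = 5 (sole candidate).
R6C6 = 4 (sole candidate).
R1C3 = 1: row 1 has {2,3,5}; col 3 has {3,4,5}; region has {2,3,5,6} → only 1 remains.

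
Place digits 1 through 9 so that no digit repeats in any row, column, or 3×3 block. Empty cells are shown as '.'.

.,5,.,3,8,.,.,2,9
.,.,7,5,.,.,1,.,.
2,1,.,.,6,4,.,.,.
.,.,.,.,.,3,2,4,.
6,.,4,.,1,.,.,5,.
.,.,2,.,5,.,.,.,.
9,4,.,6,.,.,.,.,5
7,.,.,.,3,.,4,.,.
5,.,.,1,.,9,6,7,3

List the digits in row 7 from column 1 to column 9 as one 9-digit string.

943627815

row 1, column 1 = 4: row 1 has {2,3,5,8,9}; col 1 has {2,5,6,7,9}; box has {1,2,5,7} → only 4 remains.
row 1, column 3 = 6: row 1 has {2,3,4,5,8,9}; col 3 has {2,4,7}; box has {1,2,4,5,7} → only 6 remains.
row 1, column 7 = 7: row 1 has {2,3,4,5,6,8,9}; col 7 has {1,2,4,6}; box has {1,2,9} → only 7 remains.
row 2, column 6 = 2: row 2 has {1,5,7}; col 6 has {3,4,9}; box has {3,4,5,6,8} → only 2 remains.
row 3, column 9 = 8: row 3 has {1,2,4,6}; col 9 has {3,5,9}; box has {1,2,7,9} → only 8 remains.
row 5, column 9 = 7: row 5 has {1,4,5,6}; col 9 has {3,5,8,9}; box has {2,4,5} → only 7 remains.
row 7, column 7 = 8: row 7 has {4,5,6,9}; col 7 has {1,2,4,6,7}; box has {3,4,5,6,7} → only 8 remains.
row 7, column 8 = 1: row 7 has {4,5,6,8,9}; col 8 has {2,4,5,7}; box has {3,4,5,6,7,8} → only 1 remains.
row 8, column 8 = 9: row 8 has {3,4,7}; col 8 has {1,2,4,5,7}; box has {1,3,4,5,6,7,8} → only 9 remains.
row 8, column 9 = 2: row 8 has {3,4,7,9}; col 9 has {3,5,7,8,9}; box has {1,3,4,5,6,7,8,9} → only 2 remains.
row 9, column 3 = 8: row 9 has {1,3,5,6,7,9}; col 3 has {2,4,6,7}; box has {4,5,7,9} → only 8 remains.
row 1, column 6 = 1: row 1 has {2,3,4,5,6,7,8,9}; col 6 has {2,3,4,9}; box has {2,3,4,5,6,8} → only 1 remains.
row 2, column 5 = 9: row 2 has {1,2,5,7}; col 5 has {1,3,5,6,8}; box has {1,2,3,4,5,6,8} → only 9 remains.
row 3, column 4 = 7: row 3 has {1,2,4,6,8}; col 4 has {1,3,5,6}; box has {1,2,3,4,5,6,8,9} → only 7 remains.
row 3, column 8 = 3: row 3 has {1,2,4,6,7,8}; col 8 has {1,2,4,5,7,9}; box has {1,2,7,8,9} → only 3 remains.
row 4, column 5 = 7: row 4 has {2,3,4}; col 5 has {1,3,5,6,8,9}; box has {1,3,5} → only 7 remains.
row 5, column 6 = 8: row 5 has {1,4,5,6,7}; col 6 has {1,2,3,4,9}; box has {1,3,5,7} → only 8 remains.
row 6, column 6 = 6: row 6 has {2,5}; col 6 has {1,2,3,4,8,9}; box has {1,3,5,7,8} → only 6 remains.
row 6, column 8 = 8: row 6 has {2,5,6}; col 8 has {1,2,3,4,5,7,9}; box has {2,4,5,7} → only 8 remains.
row 6, column 9 = 1: row 6 has {2,5,6,8}; col 9 has {2,3,5,7,8,9}; box has {2,4,5,7,8} → only 1 remains.
row 7, column 3 = 3: row 7 has {1,4,5,6,8,9}; col 3 has {2,4,6,7,8}; box has {4,5,7,8,9} → only 3 remains.
row 7, column 5 = 2: row 7 has {1,3,4,5,6,8,9}; col 5 has {1,3,5,6,7,8,9}; box has {1,3,6,9} → only 2 remains.
row 7, column 6 = 7: row 7 has {1,2,3,4,5,6,8,9}; col 6 has {1,2,3,4,6,8,9}; box has {1,2,3,6,9} → only 7 remains.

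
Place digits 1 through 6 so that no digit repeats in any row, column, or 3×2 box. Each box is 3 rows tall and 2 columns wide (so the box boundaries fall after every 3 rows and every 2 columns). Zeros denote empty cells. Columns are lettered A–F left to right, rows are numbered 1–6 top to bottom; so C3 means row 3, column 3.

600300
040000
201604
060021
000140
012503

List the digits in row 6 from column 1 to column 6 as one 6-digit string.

B1 = 5: row 1 has {3,6}; col 2 has {1,4,6}; box has {2,4,6} → only 5 remains.
C1 = 4: row 1 has {3,5,6}; col 3 has {1,2}; box has {1,3,6} → only 4 remains.
E1 = 1: row 1 has {3,4,5,6}; col 5 has {2,4}; box has {4} → only 1 remains.
F1 = 2: row 1 has {1,3,4,5,6}; col 6 has {1,3,4}; box has {1,4} → only 2 remains.
C2 = 5: row 2 has {4}; col 3 has {1,2,4}; box has {1,3,4,6} → only 5 remains.
D2 = 2: row 2 has {4,5}; col 4 has {1,3,5,6}; box has {1,3,4,5,6} → only 2 remains.
F2 = 6: row 2 has {2,4,5}; col 6 has {1,2,3,4}; box has {1,2,4} → only 6 remains.
B3 = 3: row 3 has {1,2,4,6}; col 2 has {1,4,5,6}; box has {2,4,5,6} → only 3 remains.
E3 = 5: row 3 has {1,2,3,4,6}; col 5 has {1,2,4}; box has {1,2,4,6} → only 5 remains.
C4 = 3: row 4 has {1,2,6}; col 3 has {1,2,4,5}; box has {1,2,5} → only 3 remains.
D4 = 4: row 4 has {1,2,3,6}; col 4 has {1,2,3,5,6}; box has {1,2,3,5} → only 4 remains.
B5 = 2: row 5 has {1,4}; col 2 has {1,3,4,5,6}; box has {1,6} → only 2 remains.
C5 = 6: row 5 has {1,2,4}; col 3 has {1,2,3,4,5}; box has {1,2,3,4,5} → only 6 remains.
F5 = 5: row 5 has {1,2,4,6}; col 6 has {1,2,3,4,6}; box has {1,2,3,4} → only 5 remains.
A6 = 4: row 6 has {1,2,3,5}; col 1 has {2,6}; box has {1,2,6} → only 4 remains.
E6 = 6: row 6 has {1,2,3,4,5}; col 5 has {1,2,4,5}; box has {1,2,3,4,5} → only 6 remains.

412563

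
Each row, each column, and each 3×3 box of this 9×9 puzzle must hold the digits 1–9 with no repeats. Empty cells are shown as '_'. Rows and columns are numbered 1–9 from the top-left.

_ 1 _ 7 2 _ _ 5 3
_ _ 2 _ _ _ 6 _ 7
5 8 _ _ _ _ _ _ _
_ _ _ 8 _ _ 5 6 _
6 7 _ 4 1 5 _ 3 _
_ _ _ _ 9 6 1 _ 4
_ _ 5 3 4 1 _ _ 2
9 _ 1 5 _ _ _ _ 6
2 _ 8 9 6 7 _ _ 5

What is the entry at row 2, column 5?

row 1, column 1 = 4: row 1 has {1,2,3,5,7}; col 1 has {2,5,6,9}; box has {1,2,5,8} → only 4 remains.
row 2, column 1 = 3: row 2 has {2,6,7}; col 1 has {2,4,5,6,9}; box has {1,2,4,5,8} → only 3 remains.
row 2, column 2 = 9: row 2 has {2,3,6,7}; col 2 has {1,7,8}; box has {1,2,3,4,5,8} → only 9 remains.
row 2, column 4 = 1: row 2 has {2,3,6,7,9}; col 4 has {3,4,5,7,8,9}; box has {2,7} → only 1 remains.
row 3, column 4 = 6: row 3 has {5,8}; col 4 has {1,3,4,5,7,8,9}; box has {1,2,7} → only 6 remains.
row 3, column 5 = 3: row 3 has {5,6,8}; col 5 has {1,2,4,6,9}; box has {1,2,6,7} → only 3 remains.
row 4, column 1 = 1: row 4 has {5,6,8}; col 1 has {2,3,4,5,6,9}; box has {6,7} → only 1 remains.
row 4, column 5 = 7: row 4 has {1,5,6,8}; col 5 has {1,2,3,4,6,9}; box has {1,4,5,6,8,9} → only 7 remains.
row 4, column 9 = 9: row 4 has {1,5,6,7,8}; col 9 has {2,3,4,5,6,7}; box has {1,3,4,5,6} → only 9 remains.
row 5, column 3 = 9: row 5 has {1,3,4,5,6,7}; col 3 has {1,2,5,8}; box has {1,6,7} → only 9 remains.
row 5, column 9 = 8: row 5 has {1,3,4,5,6,7,9}; col 9 has {2,3,4,5,6,7,9}; box has {1,3,4,5,6,9} → only 8 remains.
row 6, column 1 = 8: row 6 has {1,4,6,9}; col 1 has {1,2,3,4,5,6,9}; box has {1,6,7,9} → only 8 remains.
row 6, column 3 = 3: row 6 has {1,4,6,8,9}; col 3 has {1,2,5,8,9}; box has {1,6,7,8,9} → only 3 remains.
row 6, column 4 = 2: row 6 has {1,3,4,6,8,9}; col 4 has {1,3,4,5,6,7,8,9}; box has {1,4,5,6,7,8,9} → only 2 remains.
row 6, column 8 = 7: row 6 has {1,2,3,4,6,8,9}; col 8 has {3,5,6}; box has {1,3,4,5,6,8,9} → only 7 remains.
row 7, column 1 = 7: row 7 has {1,2,3,4,5}; col 1 has {1,2,3,4,5,6,8,9}; box has {1,2,5,8,9} → only 7 remains.
row 7, column 2 = 6: row 7 has {1,2,3,4,5,7}; col 2 has {1,7,8,9}; box has {1,2,5,7,8,9} → only 6 remains.
row 8, column 5 = 8: row 8 has {1,5,6,9}; col 5 has {1,2,3,4,6,7,9}; box has {1,3,4,5,6,7,9} → only 8 remains.
row 8, column 6 = 2: row 8 has {1,5,6,8,9}; col 6 has {1,5,6,7}; box has {1,3,4,5,6,7,8,9} → only 2 remains.
row 8, column 8 = 4: row 8 has {1,2,5,6,8,9}; col 8 has {3,5,6,7}; box has {2,5,6} → only 4 remains.
row 9, column 7 = 3: row 9 has {2,5,6,7,8,9}; col 7 has {1,5,6}; box has {2,4,5,6} → only 3 remains.
row 9, column 8 = 1: row 9 has {2,3,5,6,7,8,9}; col 8 has {3,4,5,6,7}; box has {2,3,4,5,6} → only 1 remains.
row 1, column 3 = 6: row 1 has {1,2,3,4,5,7}; col 3 has {1,2,3,5,8,9}; box has {1,2,3,4,5,8,9} → only 6 remains.
row 2, column 5 = 5: row 2 has {1,2,3,6,7,9}; col 5 has {1,2,3,4,6,7,8,9}; box has {1,2,3,6,7} → only 5 remains.

5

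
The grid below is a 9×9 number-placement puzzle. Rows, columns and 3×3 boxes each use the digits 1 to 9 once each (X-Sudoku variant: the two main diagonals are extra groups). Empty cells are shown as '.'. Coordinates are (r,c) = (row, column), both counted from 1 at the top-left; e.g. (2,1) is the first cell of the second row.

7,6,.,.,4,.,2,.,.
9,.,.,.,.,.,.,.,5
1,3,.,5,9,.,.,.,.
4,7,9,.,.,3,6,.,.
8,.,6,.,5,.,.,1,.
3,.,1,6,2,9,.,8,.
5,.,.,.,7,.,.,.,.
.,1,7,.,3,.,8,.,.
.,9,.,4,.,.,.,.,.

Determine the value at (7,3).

(4,9) = 2: row 4 has {3,4,6,7,9}; col 9 has {5}; box has {1,6,8} → only 2 remains.
(5,2) = 2: row 5 has {1,5,6,8}; col 2 has {1,3,6,7,9}; box has {1,3,4,6,7,8,9} → only 2 remains.
(5,4) = 7: row 5 has {1,2,5,6,8}; col 4 has {4,5,6}; box has {2,3,5,6,9} → only 7 remains.
(5,6) = 4: row 5 has {1,2,5,6,7,8}; col 6 has {3,9}; box has {2,3,5,6,7,9} → only 4 remains.
(6,2) = 5: row 6 has {1,2,3,6,8,9}; col 2 has {1,2,3,6,7,9}; box has {1,2,3,4,6,7,8,9} → only 5 remains.
(9,1) = 2: row 9 has {4,9}; col 1 has {1,3,4,5,7,8,9}; box has {1,5,7,9}; anti-diagonal has {1,3,5,6} → only 2 remains.
(4,8) = 5: row 4 has {2,3,4,6,7,9}; col 8 has {1,8}; box has {1,2,6,8} → only 5 remains.
(8,1) = 6: row 8 has {1,3,7,8}; col 1 has {1,2,3,4,5,7,8,9}; box has {1,2,5,7,9} → only 6 remains.
(1,3) = 5: in row 1, 5 can only go here (every other open cell in that row sees a 5).
(8,6) = 5: in row 8, 5 can only go here (every other open cell in that row sees a 5).
(9,7) = 5: in row 9, 5 can only go here (every other open cell in that row sees a 5).
(9,8) = 7: in row 9, 7 can only go here (every other open cell in that row sees a 7).
(2,8) = 4: row 2 has {5,9}; col 8 has {1,5,7,8}; box has {2,5}; anti-diagonal has {1,2,3,5,6} → only 4 remains.
(3,7) = 7: row 3 has {1,3,5,9}; col 7 has {2,5,6,8}; box has {2,4,5}; anti-diagonal has {1,2,3,4,5,6} → only 7 remains.
(3,8) = 6: row 3 has {1,3,5,7,9}; col 8 has {1,4,5,7,8}; box has {2,4,5,7} → only 6 remains.
(3,9) = 8: row 3 has {1,3,5,6,7,9}; col 9 has {2,5}; box has {2,4,5,6,7} → only 8 remains.
(6,7) = 4: row 6 has {1,2,3,5,6,8,9}; col 7 has {2,5,6,7,8}; box has {1,2,5,6,8} → only 4 remains.
(6,9) = 7: row 6 has {1,2,3,4,5,6,8,9}; col 9 has {2,5,8}; box has {1,2,4,5,6,8} → only 7 remains.
(7,3) = 8: row 7 has {5,7}; col 3 has {1,5,6,7,9}; box has {1,2,5,6,7,9}; anti-diagonal has {1,2,3,4,5,6,7} → only 8 remains.

8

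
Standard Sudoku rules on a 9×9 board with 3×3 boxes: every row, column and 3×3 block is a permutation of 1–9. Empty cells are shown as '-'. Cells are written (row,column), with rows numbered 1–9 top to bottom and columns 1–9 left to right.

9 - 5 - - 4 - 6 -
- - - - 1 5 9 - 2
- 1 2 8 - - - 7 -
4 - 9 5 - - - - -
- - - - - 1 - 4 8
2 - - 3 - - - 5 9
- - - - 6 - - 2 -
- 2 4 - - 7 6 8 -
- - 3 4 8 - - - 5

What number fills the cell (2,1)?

(2,8) = 3: row 2 has {1,2,5,9}; col 8 has {2,4,5,6,7,8}; box has {2,6,7,9} → only 3 remains.
(3,9) = 4: row 3 has {1,2,7,8}; col 9 has {2,5,8,9}; box has {2,3,6,7,9} → only 4 remains.
(4,8) = 1: row 4 has {4,5,9}; col 8 has {2,3,4,5,6,7,8}; box has {4,5,8,9} → only 1 remains.
(6,7) = 7: row 6 has {2,3,5,9}; col 7 has {6,9}; box has {1,4,5,8,9} → only 7 remains.
(9,7) = 1: row 9 has {3,4,5,8}; col 7 has {6,7,9}; box has {2,5,6,8} → only 1 remains.
(9,8) = 9: row 9 has {1,3,4,5,8}; col 8 has {1,2,3,4,5,6,7,8}; box has {1,2,5,6,8} → only 9 remains.
(1,7) = 8: row 1 has {4,5,6,9}; col 7 has {1,6,7,9}; box has {2,3,4,6,7,9} → only 8 remains.
(1,9) = 1: row 1 has {4,5,6,8,9}; col 9 has {2,4,5,8,9}; box has {2,3,4,6,7,8,9} → only 1 remains.
(3,7) = 5: row 3 has {1,2,4,7,8}; col 7 has {1,6,7,8,9}; box has {1,2,3,4,6,7,8,9} → only 5 remains.
(6,5) = 4: row 6 has {2,3,5,7,9}; col 5 has {1,6,8}; box has {1,3,5} → only 4 remains.
(8,9) = 3: row 8 has {2,4,6,7,8}; col 9 has {1,2,4,5,8,9}; box has {1,2,5,6,8,9} → only 3 remains.
(9,6) = 2: row 9 has {1,3,4,5,8,9}; col 6 has {1,4,5,7}; box has {4,6,7,8} → only 2 remains.
(4,9) = 6: row 4 has {1,4,5,9}; col 9 has {1,2,3,4,5,8,9}; box has {1,4,5,7,8,9} → only 6 remains.
(7,7) = 4: row 7 has {2,6}; col 7 has {1,5,6,7,8,9}; box has {1,2,3,5,6,8,9} → only 4 remains.
(7,9) = 7: row 7 has {2,4,6}; col 9 has {1,2,3,4,5,6,8,9}; box has {1,2,3,4,5,6,8,9} → only 7 remains.
(4,6) = 8: row 4 has {1,4,5,6,9}; col 6 has {1,2,4,5,7}; box has {1,3,4,5} → only 8 remains.
(6,6) = 6: row 6 has {2,3,4,5,7,9}; col 6 has {1,2,4,5,7,8}; box has {1,3,4,5,8} → only 6 remains.
(6,2) = 8: row 6 has {2,3,4,5,6,7,9}; col 2 has {1,2}; box has {2,4,9} → only 8 remains.
(6,3) = 1: row 6 has {2,3,4,5,6,7,8,9}; col 3 has {2,3,4,5,9}; box has {2,4,8,9} → only 1 remains.
(7,3) = 8: row 7 has {2,4,6,7}; col 3 has {1,2,3,4,5,9}; box has {2,3,4} → only 8 remains.
(2,1) = 8: in row 2, 8 can only go here (every other open cell in that row sees an 8).

8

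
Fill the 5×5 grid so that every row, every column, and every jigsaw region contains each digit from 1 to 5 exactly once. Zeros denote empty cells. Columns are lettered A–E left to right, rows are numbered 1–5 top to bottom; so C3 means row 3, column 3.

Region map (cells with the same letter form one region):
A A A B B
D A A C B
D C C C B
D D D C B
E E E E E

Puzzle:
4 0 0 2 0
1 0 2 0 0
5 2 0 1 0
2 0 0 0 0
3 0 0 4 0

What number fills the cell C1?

E2 = 4 (hidden single in row 2).
E3 = 3 (sole candidate).
C3 = 4 (sole candidate).
C4 = 3 (sole candidate).
D4 = 5 (sole candidate).
E4 = 1 (sole candidate).
E1 = 5 (sole candidate).
D2 = 3 (sole candidate).
B4 = 4 (sole candidate).
E5 = 2 (sole candidate).
C1 = 1: row 1 has {2,4,5}; col 3 has {2,3,4}; region has {2,4} → only 1 remains.

1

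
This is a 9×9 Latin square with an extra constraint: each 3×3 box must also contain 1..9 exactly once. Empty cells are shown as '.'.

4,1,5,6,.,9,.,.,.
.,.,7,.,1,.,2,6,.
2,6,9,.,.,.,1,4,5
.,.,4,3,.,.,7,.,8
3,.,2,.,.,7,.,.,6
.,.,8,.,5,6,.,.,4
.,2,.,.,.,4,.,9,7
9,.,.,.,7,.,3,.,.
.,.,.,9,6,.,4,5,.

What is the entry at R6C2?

R1C7 = 8: row 1 has {1,4,5,6,9}; col 7 has {1,2,3,4,7}; box has {1,2,4,5,6} → only 8 remains.
R1C9 = 3: row 1 has {1,4,5,6,8,9}; col 9 has {4,5,6,7,8}; box has {1,2,4,5,6,8} → only 3 remains.
R2C1 = 8: row 2 has {1,2,6,7}; col 1 has {2,3,4,9}; box has {1,2,4,5,6,7,9} → only 8 remains.
R2C2 = 3: row 2 has {1,2,6,7,8}; col 2 has {1,2,6}; box has {1,2,4,5,6,7,8,9} → only 3 remains.
R2C6 = 5: row 2 has {1,2,3,6,7,8}; col 6 has {4,6,7,9}; box has {1,6,9} → only 5 remains.
R2C9 = 9: row 2 has {1,2,3,5,6,7,8}; col 9 has {3,4,5,6,7,8}; box has {1,2,3,4,5,6,8} → only 9 remains.
R5C8 = 1: row 5 has {2,3,6,7}; col 8 has {4,5,6,9}; box has {4,6,7,8} → only 1 remains.
R6C7 = 9: row 6 has {4,5,6,8}; col 7 has {1,2,3,4,7,8}; box has {1,4,6,7,8} → only 9 remains.
R7C7 = 6: row 7 has {2,4,7,9}; col 7 has {1,2,3,4,7,8,9}; box has {3,4,5,7,9} → only 6 remains.
R1C5 = 2: row 1 has {1,3,4,5,6,8,9}; col 5 has {1,5,6,7}; box has {1,5,6,9} → only 2 remains.
R1C8 = 7: row 1 has {1,2,3,4,5,6,8,9}; col 8 has {1,4,5,6,9}; box has {1,2,3,4,5,6,8,9} → only 7 remains.
R2C4 = 4: row 2 has {1,2,3,5,6,7,8,9}; col 4 has {3,6,9}; box has {1,2,5,6,9} → only 4 remains.
R4C5 = 9: row 4 has {3,4,7,8}; col 5 has {1,2,5,6,7}; box has {3,5,6,7} → only 9 remains.
R4C8 = 2: row 4 has {3,4,7,8,9}; col 8 has {1,4,5,6,7,9}; box has {1,4,6,7,8,9} → only 2 remains.
R5C4 = 8: row 5 has {1,2,3,6,7}; col 4 has {3,4,6,9}; box has {3,5,6,7,9} → only 8 remains.
R5C5 = 4: row 5 has {1,2,3,6,7,8}; col 5 has {1,2,5,6,7,9}; box has {3,5,6,7,8,9} → only 4 remains.
R5C7 = 5: row 5 has {1,2,3,4,6,7,8}; col 7 has {1,2,3,4,6,7,8,9}; box has {1,2,4,6,7,8,9} → only 5 remains.
R6C2 = 7: row 6 has {4,5,6,8,9}; col 2 has {1,2,3,6}; box has {2,3,4,8} → only 7 remains.

7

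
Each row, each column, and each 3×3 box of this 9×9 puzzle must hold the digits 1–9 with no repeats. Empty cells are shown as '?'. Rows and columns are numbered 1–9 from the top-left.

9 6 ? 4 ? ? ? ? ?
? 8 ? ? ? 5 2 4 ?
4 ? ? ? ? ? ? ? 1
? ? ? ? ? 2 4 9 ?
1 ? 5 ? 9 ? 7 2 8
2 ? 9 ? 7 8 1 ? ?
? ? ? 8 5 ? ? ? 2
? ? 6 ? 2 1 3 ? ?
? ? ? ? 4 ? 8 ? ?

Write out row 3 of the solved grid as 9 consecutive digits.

r1c7 = 5: row 1 has {4,6,9}; col 7 has {1,2,3,4,7,8}; box has {1,2,4} → only 5 remains.
r1c3 = 2: in row 1, 2 can only go here (every other open cell in that row sees a 2).
r1c5 = 1: in row 1, 1 can only go here (every other open cell in that row sees a 1).
r1c8 = 8: in row 1, 8 can only go here (every other open cell in that row sees an 8).
r2c3 = 1: in row 2, 1 can only go here (every other open cell in that row sees a 1).
r3c4 = 2: in row 3, 2 can only go here (every other open cell in that row sees a 2).
r3c2 = 5: in row 3, 5 can only go here (every other open cell in that row sees a 5).
r3c5 = 8: in row 3, 8 can only go here (every other open cell in that row sees an 8).
r4c4 = 1: in row 4, 1 can only go here (every other open cell in that row sees a 1).
r4c9 = 5: in row 4, 5 can only go here (every other open cell in that row sees a 5).
r6c2 = 4: in row 6, 4 can only go here (every other open cell in that row sees a 4).
r6c4 = 5: in row 6, 5 can only go here (every other open cell in that row sees a 5).
r5c2 = 3: row 5 has {1,2,5,7,8,9}; col 2 has {4,5,6,8}; box has {1,2,4,5,9} → only 3 remains.
r5c4 = 6: row 5 has {1,2,3,5,7,8,9}; col 4 has {1,2,4,5,8}; box has {1,2,5,7,8,9} → only 6 remains.
r5c6 = 4: row 5 has {1,2,3,5,6,7,8,9}; col 6 has {1,2,5,8}; box has {1,2,5,6,7,8,9} → only 4 remains.
r4c2 = 7: row 4 has {1,2,4,5,9}; col 2 has {3,4,5,6,8}; box has {1,2,3,4,5,9} → only 7 remains.
r4c3 = 8: row 4 has {1,2,4,5,7,9}; col 3 has {1,2,5,6,9}; box has {1,2,3,4,5,7,9} → only 8 remains.
r4c5 = 3: row 4 has {1,2,4,5,7,8,9}; col 5 has {1,2,4,5,7,8,9}; box has {1,2,4,5,6,7,8,9} → only 3 remains.
r8c2 = 9: row 8 has {1,2,3,6}; col 2 has {3,4,5,6,7,8}; box has {6} → only 9 remains.
r8c4 = 7: row 8 has {1,2,3,6,9}; col 4 has {1,2,4,5,6,8}; box has {1,2,4,5,8} → only 7 remains.
r8c8 = 5: row 8 has {1,2,3,6,7,9}; col 8 has {2,4,8,9}; box has {2,3,8} → only 5 remains.
r8c9 = 4: row 8 has {1,2,3,5,6,7,9}; col 9 has {1,2,5,8}; box has {2,3,5,8} → only 4 remains.
r2c5 = 6: row 2 has {1,2,4,5,8}; col 5 has {1,2,3,4,5,7,8,9}; box has {1,2,4,5,8} → only 6 remains.
r4c1 = 6: row 4 has {1,2,3,4,5,7,8,9}; col 1 has {1,2,4,9}; box has {1,2,3,4,5,7,8,9} → only 6 remains.
r7c2 = 1: row 7 has {2,5,8}; col 2 has {3,4,5,6,7,8,9}; box has {6,9} → only 1 remains.
r8c1 = 8: row 8 has {1,2,3,4,5,6,7,9}; col 1 has {1,2,4,6,9}; box has {1,6,9} → only 8 remains.
r9c2 = 2: row 9 has {4,8}; col 2 has {1,3,4,5,6,7,8,9}; box has {1,6,8,9} → only 2 remains.
r7c3 = 4: in row 7, 4 can only go here (every other open cell in that row sees a 4).
r9c8 = 1: in row 9, 1 can only go here (every other open cell in that row sees a 1).
r9c1 = 5: in row 9, 5 can only go here (every other open cell in that row sees a 5).
Singles propagation stalls; r3c3 is still open with candidates {3,7}.
  Try r3c3 = 7: this forces r2c1=3, r2c4=9, r2c9=7; then row 9 has no cell left for 7 — contradiction.
So r3c3 = 3.
r2c1 = 7 (sole candidate).
r7c1 = 3 (sole candidate).
r9c3 = 7 (sole candidate).
r7c8 = 7 (hidden single in row 7).
r3c8 = 6: row 3 has {1,2,3,4,5,8}; col 8 has {1,2,4,5,7,8,9}; box has {1,2,4,5,8} → only 6 remains.
r6c8 = 3 (sole candidate).
r6c9 = 6 (sole candidate).
r9c9 = 9 (sole candidate).
r2c9 = 3 (sole candidate).
r3c7 = 9: row 3 has {1,2,3,4,5,6,8}; col 7 has {1,2,3,4,5,7,8}; box has {1,2,3,4,5,6,8} → only 9 remains.
r7c7 = 6 (sole candidate).
r9c4 = 3 (sole candidate).
r9c6 = 6 (sole candidate).
r1c9 = 7 (sole candidate).
r2c4 = 9 (sole candidate).
r3c6 = 7: row 3 has {1,2,3,4,5,6,8,9}; col 6 has {1,2,4,5,6,8}; box has {1,2,4,5,6,8,9} → only 7 remains.

453287961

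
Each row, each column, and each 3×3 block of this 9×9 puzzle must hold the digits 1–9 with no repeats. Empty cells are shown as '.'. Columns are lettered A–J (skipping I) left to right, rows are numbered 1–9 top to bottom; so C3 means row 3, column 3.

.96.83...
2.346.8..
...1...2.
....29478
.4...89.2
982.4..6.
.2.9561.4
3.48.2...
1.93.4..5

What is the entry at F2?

H8 = 9: row 8 has {2,3,4,8}; col 8 has {2,6,7}; box has {1,4,5} → only 9 remains.
E9 = 7: row 9 has {1,3,4,5,9}; col 5 has {2,4,5,6,8}; box has {2,3,4,5,6,8,9} → only 7 remains.
H9 = 8: row 9 has {1,3,4,5,7,9}; col 8 has {2,6,7,9}; box has {1,4,5,9} → only 8 remains.
E3 = 9: row 3 has {1,2}; col 5 has {2,4,5,6,7,8}; box has {1,3,4,6,8} → only 9 remains.
H7 = 3: row 7 has {1,2,4,5,6,9}; col 8 has {2,6,7,8,9}; box has {1,4,5,8,9} → only 3 remains.
E8 = 1: row 8 has {2,3,4,8,9}; col 5 has {2,4,5,6,7,8,9}; box has {2,3,4,5,6,7,8,9} → only 1 remains.
B9 = 6: row 9 has {1,3,4,5,7,8,9}; col 2 has {2,4,8,9}; box has {1,2,3,4,9} → only 6 remains.
G9 = 2: row 9 has {1,3,4,5,6,7,8,9}; col 7 has {1,4,8,9}; box has {1,3,4,5,8,9} → only 2 remains.
E5 = 3: row 5 has {2,4,8,9}; col 5 has {1,2,4,5,6,7,8,9}; box has {2,4,8,9} → only 3 remains.
D1 = 2: in row 1, 2 can only go here (every other open cell in that row sees a 2).
J2 = 9: in row 2, 9 can only go here (every other open cell in that row sees a 9).
A3 = 4: in row 3, 4 can only go here (every other open cell in that row sees a 4).
H1 = 4: in row 1, 4 can only go here (every other open cell in that row sees a 4).
J1 = 1: in row 1, 1 can only go here (every other open cell in that row sees a 1).
H2 = 5: row 2 has {2,3,4,6,8,9}; col 8 has {2,3,4,6,7,8,9}; box has {1,2,4,8,9} → only 5 remains.
H5 = 1: row 5 has {2,3,4,8,9}; col 8 has {2,3,4,5,6,7,8,9}; box has {2,4,6,7,8,9} → only 1 remains.
J6 = 3: row 6 has {2,4,6,8,9}; col 9 has {1,2,4,5,8,9}; box has {1,2,4,6,7,8,9} → only 3 remains.
G1 = 7: row 1 has {1,2,3,4,6,8,9}; col 7 has {1,2,4,8,9}; box has {1,2,4,5,8,9} → only 7 remains.
F2 = 7: row 2 has {2,3,4,5,6,8,9}; col 6 has {2,3,4,6,8,9}; box has {1,2,3,4,6,8,9} → only 7 remains.

7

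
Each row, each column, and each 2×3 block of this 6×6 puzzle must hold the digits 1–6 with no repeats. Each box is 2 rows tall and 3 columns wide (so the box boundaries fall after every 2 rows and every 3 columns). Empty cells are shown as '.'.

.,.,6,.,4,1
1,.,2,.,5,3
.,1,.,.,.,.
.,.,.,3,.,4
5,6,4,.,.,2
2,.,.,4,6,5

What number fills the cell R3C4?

R1C1 = 3 (sole candidate).
R1C2 = 5 (sole candidate).
R1C4 = 2 (sole candidate).
R2C2 = 4 (sole candidate).
R2C4 = 6 (sole candidate).
R3C4 = 5: row 3 has {1}; col 4 has {2,3,4,6}; box has {3,4} → only 5 remains.

5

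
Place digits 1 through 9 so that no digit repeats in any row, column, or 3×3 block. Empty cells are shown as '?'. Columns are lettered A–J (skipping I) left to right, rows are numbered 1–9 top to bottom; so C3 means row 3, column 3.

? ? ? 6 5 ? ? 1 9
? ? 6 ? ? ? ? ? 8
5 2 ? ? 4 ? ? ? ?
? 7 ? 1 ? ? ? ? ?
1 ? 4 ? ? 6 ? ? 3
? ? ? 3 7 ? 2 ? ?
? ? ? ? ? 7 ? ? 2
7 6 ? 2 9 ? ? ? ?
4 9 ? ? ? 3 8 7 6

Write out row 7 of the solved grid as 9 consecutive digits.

318467952

J3 = 7: row 3 has {2,4,5}; col 9 has {2,3,6,8,9}; box has {1,8,9} → only 7 remains.
D9 = 5: row 9 has {3,4,6,7,8,9}; col 4 has {1,2,3,6}; box has {2,3,7,9} → only 5 remains.
E9 = 1: row 9 has {3,4,5,6,7,8,9}; col 5 has {4,5,7,9}; box has {2,3,5,7,9} → only 1 remains.
C9 = 2: row 9 has {1,3,4,5,6,7,8,9}; col 3 has {4,6}; box has {4,6,7,9} → only 2 remains.
F1 = 2: in row 1, 2 can only go here (every other open cell in that row sees a 2).
C1 = 7: in row 1, 7 can only go here (every other open cell in that row sees a 7).
E2 = 3: row 2 has {6,8}; col 5 has {1,4,5,7,9}; box has {2,4,5,6} → only 3 remains.
A2 = 9: row 2 has {3,6,8}; col 1 has {1,4,5,7}; box has {2,5,6,7} → only 9 remains.
D2 = 7: row 2 has {3,6,8,9}; col 4 has {1,2,3,5,6}; box has {2,3,4,5,6} → only 7 remains.
F2 = 1: row 2 has {3,6,7,8,9}; col 6 has {2,3,6,7}; box has {2,3,4,5,6,7} → only 1 remains.
B2 = 4: row 2 has {1,3,6,7,8,9}; col 2 has {2,6,7,9}; box has {2,5,6,7,9} → only 4 remains.
G2 = 5: row 2 has {1,3,4,6,7,8,9}; col 7 has {2,8}; box has {1,7,8,9} → only 5 remains.
H2 = 2: row 2 has {1,3,4,5,6,7,8,9}; col 8 has {1,7}; box has {1,5,7,8,9} → only 2 remains.
G1 = 4: in row 1, 4 can only go here (every other open cell in that row sees a 4).
C3 = 1: in row 3, 1 can only go here (every other open cell in that row sees a 1).
E5 = 2: in row 5, 2 can only go here (every other open cell in that row sees a 2).
G5 = 7: in row 5, 7 can only go here (every other open cell in that row sees a 7).
E4 = 8: row 4 has {1,7}; col 5 has {1,2,3,4,5,7,9}; box has {1,2,3,6,7} → only 8 remains.
D5 = 9: row 5 has {1,2,3,4,6,7}; col 4 has {1,2,3,5,6,7}; box has {1,2,3,6,7,8} → only 9 remains.
E7 = 6: row 7 has {2,7}; col 5 has {1,2,3,4,5,7,8,9}; box has {1,2,3,5,7,9} → only 6 remains.
D3 = 8: row 3 has {1,2,4,5,7}; col 4 has {1,2,3,5,6,7,9}; box has {1,2,3,4,5,6,7} → only 8 remains.
F3 = 9: row 3 has {1,2,4,5,7,8}; col 6 has {1,2,3,6,7}; box has {1,2,3,4,5,6,7,8} → only 9 remains.
D7 = 4: row 7 has {2,6,7}; col 4 has {1,2,3,5,6,7,8,9}; box has {1,2,3,5,6,7,9} → only 4 remains.
F8 = 8: row 8 has {2,6,7,9}; col 6 has {1,2,3,6,7,9}; box has {1,2,3,4,5,6,7,9} → only 8 remains.
A4 = 2: in row 4, 2 can only go here (every other open cell in that row sees a 2).
C4 = 3: in row 4, 3 can only go here (every other open cell in that row sees a 3).
C8 = 5: row 8 has {2,6,7,8,9}; col 3 has {1,2,3,4,6,7}; box has {2,4,6,7,9} → only 5 remains.
C7 = 8: row 7 has {2,4,6,7}; col 3 has {1,2,3,4,5,6,7}; box has {2,4,5,6,7,9} → only 8 remains.
C6 = 9: row 6 has {2,3,7}; col 3 has {1,2,3,4,5,6,7,8}; box has {1,2,3,4,7} → only 9 remains.
A7 = 3: row 7 has {2,4,6,7,8}; col 1 has {1,2,4,5,7,9}; box has {2,4,5,6,7,8,9} → only 3 remains.
B7 = 1: row 7 has {2,3,4,6,7,8}; col 2 has {2,4,6,7,9}; box has {2,3,4,5,6,7,8,9} → only 1 remains.
G7 = 9: row 7 has {1,2,3,4,6,7,8}; col 7 has {2,4,5,7,8}; box has {2,6,7,8} → only 9 remains.
H7 = 5: row 7 has {1,2,3,4,6,7,8,9}; col 8 has {1,2,7}; box has {2,6,7,8,9} → only 5 remains.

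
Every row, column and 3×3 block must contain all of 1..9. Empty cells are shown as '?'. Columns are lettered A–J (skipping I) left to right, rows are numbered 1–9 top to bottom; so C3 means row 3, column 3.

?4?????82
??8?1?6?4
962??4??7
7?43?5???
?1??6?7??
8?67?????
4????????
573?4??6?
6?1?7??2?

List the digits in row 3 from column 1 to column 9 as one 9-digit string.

962834157

A2 = 3 (sole candidate).
B2 = 5 (sole candidate).
H2 = 9 (sole candidate).
H4 = 1 (sole candidate).
A5 = 2 (sole candidate).
C7 = 9 (sole candidate).
B9 = 8 (sole candidate).
A1 = 1 (sole candidate).
C1 = 7 (sole candidate).
D2 = 2 (sole candidate).
F2 = 7 (sole candidate).
B4 = 9 (sole candidate).
C5 = 5 (sole candidate).
B6 = 3 (sole candidate).
B7 = 2 (sole candidate).
G3 = 1: in row 3, 1 can only go here (every other open cell in that row sees a 1).
J4 = 6 (hidden single in row 4).
F6 = 1 (hidden single in row 6).
H7 = 7 (hidden single in row 7).
F8 = 2 (hidden single in row 8).
G9 = 4 (hidden single in row 9).
H6 = 4 (hidden single in row 6).
H5 = 3 (sole candidate).
H3 = 5: row 3 has {1,2,4,6,7,9}; col 8 has {1,2,3,4,6,7,8,9}; box has {1,2,4,6,7,8,9} → only 5 remains.
G1 = 3 (sole candidate).
D3 = 8: row 3 has {1,2,4,5,6,7,9}; col 4 has {2,3,7}; box has {1,2,4,7} → only 8 remains.
E3 = 3: row 3 has {1,2,4,5,6,7,8,9}; col 5 has {1,4,6,7}; box has {1,2,4,7,8} → only 3 remains.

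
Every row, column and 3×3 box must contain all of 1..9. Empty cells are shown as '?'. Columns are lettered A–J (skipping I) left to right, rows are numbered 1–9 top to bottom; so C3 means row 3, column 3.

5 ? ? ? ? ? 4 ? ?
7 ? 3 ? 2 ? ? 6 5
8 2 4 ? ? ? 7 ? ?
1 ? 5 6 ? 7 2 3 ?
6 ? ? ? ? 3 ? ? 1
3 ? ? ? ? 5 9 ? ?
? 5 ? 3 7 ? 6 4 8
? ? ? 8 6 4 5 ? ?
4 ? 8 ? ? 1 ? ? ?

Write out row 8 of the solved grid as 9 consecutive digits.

237864519

J4 = 4 (sole candidate).
G5 = 8 (sole candidate).
H6 = 7 (sole candidate).
J6 = 6 (sole candidate).
G9 = 3 (sole candidate).
G2 = 1 (sole candidate).
H3 = 9 (sole candidate).
J3 = 3 (sole candidate).
H5 = 5 (sole candidate).
C6 = 2 (sole candidate).
H9 = 2 (sole candidate).
H1 = 8 (sole candidate).
J1 = 2 (sole candidate).
B2 = 9 (sole candidate).
D2 = 4 (sole candidate).
F2 = 8 (sole candidate).
F3 = 6 (sole candidate).
B4 = 8 (sole candidate).
E4 = 9 (sole candidate).
D5 = 2 (sole candidate).
E5 = 4 (sole candidate).
B6 = 4 (sole candidate).
D6 = 1 (sole candidate).
E6 = 8 (sole candidate).
H8 = 1: row 8 has {4,5,6,8}; col 8 has {2,3,4,5,6,7,8,9}; box has {2,3,4,5,6,8} → only 1 remains.
E9 = 5 (sole candidate).
F1 = 9 (sole candidate).
D3 = 5 (sole candidate).
E3 = 1 (sole candidate).
B5 = 7 (sole candidate).
C5 = 9 (sole candidate).
C7 = 1 (sole candidate).
F7 = 2 (sole candidate).
B8 = 3: row 8 has {1,4,5,6,8}; col 2 has {2,4,5,7,8,9}; box has {1,4,5,8} → only 3 remains.
C8 = 7: row 8 has {1,3,4,5,6,8}; col 3 has {1,2,3,4,5,8,9}; box has {1,3,4,5,8} → only 7 remains.
J8 = 9: row 8 has {1,3,4,5,6,7,8}; col 9 has {1,2,3,4,5,6,8}; box has {1,2,3,4,5,6,8} → only 9 remains.
B9 = 6 (sole candidate).
D9 = 9 (sole candidate).
J9 = 7 (sole candidate).
B1 = 1 (sole candidate).
C1 = 6 (sole candidate).
D1 = 7 (sole candidate).
E1 = 3 (sole candidate).
A7 = 9 (sole candidate).
A8 = 2: row 8 has {1,3,4,5,6,7,8,9}; col 1 has {1,3,4,5,6,7,8,9}; box has {1,3,4,5,6,7,8,9} → only 2 remains.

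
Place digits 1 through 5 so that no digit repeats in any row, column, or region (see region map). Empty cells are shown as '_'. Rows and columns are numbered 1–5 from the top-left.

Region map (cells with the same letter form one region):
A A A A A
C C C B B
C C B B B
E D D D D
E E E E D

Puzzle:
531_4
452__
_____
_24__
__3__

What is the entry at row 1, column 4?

row 1, column 4 = 2: row 1 has {1,3,4,5}; col 4 has {}; region has {1,3,4,5} → only 2 remains.

2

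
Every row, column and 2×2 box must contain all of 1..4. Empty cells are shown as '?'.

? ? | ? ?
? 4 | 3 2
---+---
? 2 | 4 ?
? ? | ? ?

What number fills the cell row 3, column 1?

3

row 1, column 3 = 1: row 1 has {}; col 3 has {3,4}; box has {2,3} → only 1 remains.
row 1, column 4 = 4: row 1 has {1}; col 4 has {2}; box has {1,2,3} → only 4 remains.
row 2, column 1 = 1: row 2 has {2,3,4}; col 1 has {}; box has {4} → only 1 remains.
row 3, column 1 = 3: row 3 has {2,4}; col 1 has {1}; box has {2} → only 3 remains.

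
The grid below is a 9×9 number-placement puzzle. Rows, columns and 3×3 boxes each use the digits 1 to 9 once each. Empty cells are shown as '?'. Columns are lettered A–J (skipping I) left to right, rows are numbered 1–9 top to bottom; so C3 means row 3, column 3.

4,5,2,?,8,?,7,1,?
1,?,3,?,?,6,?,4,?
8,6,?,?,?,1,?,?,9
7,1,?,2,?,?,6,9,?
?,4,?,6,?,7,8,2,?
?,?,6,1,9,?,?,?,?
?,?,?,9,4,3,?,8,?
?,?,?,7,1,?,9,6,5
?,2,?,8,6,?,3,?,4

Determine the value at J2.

8

D1 = 3 (sole candidate).
F1 = 9 (sole candidate).
J1 = 6 (sole candidate).
D2 = 5 (sole candidate).
G2 = 2 (sole candidate).
J2 = 8: row 2 has {1,2,3,4,5,6}; col 9 has {4,5,6,9}; box has {1,2,4,6,7,9} → only 8 remains.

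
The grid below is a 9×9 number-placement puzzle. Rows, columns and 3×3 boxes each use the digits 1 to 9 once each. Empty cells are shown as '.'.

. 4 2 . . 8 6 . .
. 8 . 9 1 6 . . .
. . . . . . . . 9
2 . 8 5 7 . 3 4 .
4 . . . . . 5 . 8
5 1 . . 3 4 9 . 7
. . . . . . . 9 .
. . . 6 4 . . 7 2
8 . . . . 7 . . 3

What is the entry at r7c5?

r1c5 = 5: row 1 has {2,4,6,8}; col 5 has {1,3,4,7}; box has {1,6,8,9} → only 5 remains.
r1c9 = 1: row 1 has {2,4,5,6,8}; col 9 has {2,3,7,8,9}; box has {6,9} → only 1 remains.
r3c5 = 2: row 3 has {9}; col 5 has {1,3,4,5,7}; box has {1,5,6,8,9} → only 2 remains.
r3c6 = 3: row 3 has {2,9}; col 6 has {4,6,7,8}; box has {1,2,5,6,8,9} → only 3 remains.
r4c9 = 6: row 4 has {2,3,4,5,7,8}; col 9 has {1,2,3,7,8,9}; box has {3,4,5,7,8,9} → only 6 remains.
r6c3 = 6: row 6 has {1,3,4,5,7,9}; col 3 has {2,8}; box has {1,2,4,5,8} → only 6 remains.
r6c8 = 2: row 6 has {1,3,4,5,6,7,9}; col 8 has {4,7,9}; box has {3,4,5,6,7,8,9} → only 2 remains.
r7c5 = 8: row 7 has {9}; col 5 has {1,2,3,4,5,7}; box has {4,6,7} → only 8 remains.

8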